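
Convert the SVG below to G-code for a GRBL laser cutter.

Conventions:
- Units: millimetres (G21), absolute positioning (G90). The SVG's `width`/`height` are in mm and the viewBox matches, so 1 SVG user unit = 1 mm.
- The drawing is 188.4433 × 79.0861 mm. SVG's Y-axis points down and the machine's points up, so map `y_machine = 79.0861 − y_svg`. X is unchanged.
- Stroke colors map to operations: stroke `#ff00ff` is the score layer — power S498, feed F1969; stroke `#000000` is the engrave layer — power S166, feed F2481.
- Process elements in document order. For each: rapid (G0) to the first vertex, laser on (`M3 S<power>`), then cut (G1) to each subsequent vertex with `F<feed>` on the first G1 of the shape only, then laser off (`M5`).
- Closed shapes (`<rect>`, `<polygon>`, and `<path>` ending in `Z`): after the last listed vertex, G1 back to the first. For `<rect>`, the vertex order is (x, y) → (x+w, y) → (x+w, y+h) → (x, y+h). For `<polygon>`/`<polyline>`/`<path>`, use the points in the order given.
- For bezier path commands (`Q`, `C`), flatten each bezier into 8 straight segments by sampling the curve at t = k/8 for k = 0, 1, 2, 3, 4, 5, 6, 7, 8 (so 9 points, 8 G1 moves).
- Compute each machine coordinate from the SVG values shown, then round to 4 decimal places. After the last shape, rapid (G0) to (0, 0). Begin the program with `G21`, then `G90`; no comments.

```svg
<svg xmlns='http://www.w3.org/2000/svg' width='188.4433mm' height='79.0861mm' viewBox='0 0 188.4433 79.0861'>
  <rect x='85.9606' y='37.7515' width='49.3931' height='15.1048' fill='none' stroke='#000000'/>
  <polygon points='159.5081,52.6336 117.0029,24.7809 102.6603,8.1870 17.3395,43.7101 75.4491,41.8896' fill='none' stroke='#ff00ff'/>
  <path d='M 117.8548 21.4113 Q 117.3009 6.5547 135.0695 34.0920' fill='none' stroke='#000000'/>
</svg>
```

Since the viewBox matches the mm dimensions, user units are millimetres directly. The only transform is the Y-flip y_m = 79.0861 − y_svg.

Shape 1 is a rectangle drawn with `<rect>`. Its stroke #000000 means engrave at S166, F2481. After flipping Y the toolpath is (85.9606,41.3346) → (135.3537,41.3346) → (135.3537,26.2298) → (85.9606,26.2298) → (85.9606,41.3346), returning to the start.

Shape 2 is a closed polygon drawn with `<polygon>`. Its stroke #ff00ff means score at S498, F1969. After flipping Y the toolpath is (159.5081,26.4525) → (117.0029,54.3052) → (102.6603,70.8991) → (17.3395,35.3760) → (75.4491,37.1965) → (159.5081,26.4525), returning to the start.

Shape 3 is a quadratic bezier drawn with `<path>`. Its stroke #000000 means engrave at S166, F2481. After flipping Y the toolpath is (117.8548,57.6748) → (118.0026,60.7265) → (118.7230,62.4535) → (120.0160,62.8556) → (121.8815,61.9329) → (124.3197,59.6854) → (127.3304,56.1131) → (130.9136,51.2160) → (135.0695,44.9941).

G21
G90
G0 X85.9606 Y41.3346
M3 S166
G1 X135.3537 Y41.3346 F2481
G1 X135.3537 Y26.2298
G1 X85.9606 Y26.2298
G1 X85.9606 Y41.3346
M5
G0 X159.5081 Y26.4525
M3 S498
G1 X117.0029 Y54.3052 F1969
G1 X102.6603 Y70.8991
G1 X17.3395 Y35.3760
G1 X75.4491 Y37.1965
G1 X159.5081 Y26.4525
M5
G0 X117.8548 Y57.6748
M3 S166
G1 X118.0026 Y60.7265 F2481
G1 X118.7230 Y62.4535
G1 X120.0160 Y62.8556
G1 X121.8815 Y61.9329
G1 X124.3197 Y59.6854
G1 X127.3304 Y56.1131
G1 X130.9136 Y51.2160
G1 X135.0695 Y44.9941
M5
G0 X0.0000 Y0.0000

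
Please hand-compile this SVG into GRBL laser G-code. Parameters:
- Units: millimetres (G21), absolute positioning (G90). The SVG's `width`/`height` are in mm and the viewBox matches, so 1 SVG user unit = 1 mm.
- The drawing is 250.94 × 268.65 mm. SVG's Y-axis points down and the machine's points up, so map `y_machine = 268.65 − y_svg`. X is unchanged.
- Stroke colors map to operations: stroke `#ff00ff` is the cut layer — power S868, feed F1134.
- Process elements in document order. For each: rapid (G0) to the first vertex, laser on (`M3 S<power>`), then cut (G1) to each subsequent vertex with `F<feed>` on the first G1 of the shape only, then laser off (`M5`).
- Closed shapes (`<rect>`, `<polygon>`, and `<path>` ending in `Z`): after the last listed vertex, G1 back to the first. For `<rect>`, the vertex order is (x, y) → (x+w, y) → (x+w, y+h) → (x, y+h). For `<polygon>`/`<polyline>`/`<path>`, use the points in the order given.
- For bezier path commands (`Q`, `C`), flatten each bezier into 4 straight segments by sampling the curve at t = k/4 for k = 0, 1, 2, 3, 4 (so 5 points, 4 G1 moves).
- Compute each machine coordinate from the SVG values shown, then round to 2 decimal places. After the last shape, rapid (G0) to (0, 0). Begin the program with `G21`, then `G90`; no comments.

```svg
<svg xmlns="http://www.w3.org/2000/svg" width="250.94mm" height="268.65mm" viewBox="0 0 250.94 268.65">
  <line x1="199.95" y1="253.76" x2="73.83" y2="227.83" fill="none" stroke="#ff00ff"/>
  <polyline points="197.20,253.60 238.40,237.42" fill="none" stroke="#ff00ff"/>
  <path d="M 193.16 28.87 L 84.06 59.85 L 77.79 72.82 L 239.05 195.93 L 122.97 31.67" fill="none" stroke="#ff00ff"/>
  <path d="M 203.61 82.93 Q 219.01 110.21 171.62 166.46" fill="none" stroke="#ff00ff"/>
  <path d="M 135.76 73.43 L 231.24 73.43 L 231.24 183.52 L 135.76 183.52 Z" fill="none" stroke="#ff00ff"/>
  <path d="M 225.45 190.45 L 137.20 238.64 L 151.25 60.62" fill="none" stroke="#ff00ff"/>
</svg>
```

Since the viewBox matches the mm dimensions, user units are millimetres directly. The only transform is the Y-flip y_m = 268.65 − y_svg.

Shape 1 is a line segment drawn with `<line>`. Its stroke #ff00ff means cut at S868, F1134. After flipping Y the toolpath is (199.95,14.89) → (73.83,40.82).

Shape 2 is a line segment drawn with `<polyline>`. Its stroke #ff00ff means cut at S868, F1134. After flipping Y the toolpath is (197.20,15.05) → (238.40,31.23).

Shape 3 is a open polyline drawn with `<path>`. Its stroke #ff00ff means cut at S868, F1134. After flipping Y the toolpath is (193.16,239.78) → (84.06,208.80) → (77.79,195.83) → (239.05,72.72) → (122.97,236.98).

Shape 4 is a quadratic bezier drawn with `<path>`. Its stroke #ff00ff means cut at S868, F1134. After flipping Y the toolpath is (203.61,185.72) → (207.39,170.27) → (203.31,151.20) → (191.39,128.50) → (171.62,102.19).

Shape 5 is a rectangle drawn with `<path>`. Its stroke #ff00ff means cut at S868, F1134. After flipping Y the toolpath is (135.76,195.22) → (231.24,195.22) → (231.24,85.13) → (135.76,85.13) → (135.76,195.22), returning to the start.

Shape 6 is a open polyline drawn with `<path>`. Its stroke #ff00ff means cut at S868, F1134. After flipping Y the toolpath is (225.45,78.20) → (137.20,30.01) → (151.25,208.03).

G21
G90
G0 X199.95 Y14.89
M3 S868
G1 X73.83 Y40.82 F1134
M5
G0 X197.20 Y15.05
M3 S868
G1 X238.40 Y31.23 F1134
M5
G0 X193.16 Y239.78
M3 S868
G1 X84.06 Y208.80 F1134
G1 X77.79 Y195.83
G1 X239.05 Y72.72
G1 X122.97 Y236.98
M5
G0 X203.61 Y185.72
M3 S868
G1 X207.39 Y170.27 F1134
G1 X203.31 Y151.20
G1 X191.39 Y128.50
G1 X171.62 Y102.19
M5
G0 X135.76 Y195.22
M3 S868
G1 X231.24 Y195.22 F1134
G1 X231.24 Y85.13
G1 X135.76 Y85.13
G1 X135.76 Y195.22
M5
G0 X225.45 Y78.20
M3 S868
G1 X137.20 Y30.01 F1134
G1 X151.25 Y208.03
M5
G0 X0.00 Y0.00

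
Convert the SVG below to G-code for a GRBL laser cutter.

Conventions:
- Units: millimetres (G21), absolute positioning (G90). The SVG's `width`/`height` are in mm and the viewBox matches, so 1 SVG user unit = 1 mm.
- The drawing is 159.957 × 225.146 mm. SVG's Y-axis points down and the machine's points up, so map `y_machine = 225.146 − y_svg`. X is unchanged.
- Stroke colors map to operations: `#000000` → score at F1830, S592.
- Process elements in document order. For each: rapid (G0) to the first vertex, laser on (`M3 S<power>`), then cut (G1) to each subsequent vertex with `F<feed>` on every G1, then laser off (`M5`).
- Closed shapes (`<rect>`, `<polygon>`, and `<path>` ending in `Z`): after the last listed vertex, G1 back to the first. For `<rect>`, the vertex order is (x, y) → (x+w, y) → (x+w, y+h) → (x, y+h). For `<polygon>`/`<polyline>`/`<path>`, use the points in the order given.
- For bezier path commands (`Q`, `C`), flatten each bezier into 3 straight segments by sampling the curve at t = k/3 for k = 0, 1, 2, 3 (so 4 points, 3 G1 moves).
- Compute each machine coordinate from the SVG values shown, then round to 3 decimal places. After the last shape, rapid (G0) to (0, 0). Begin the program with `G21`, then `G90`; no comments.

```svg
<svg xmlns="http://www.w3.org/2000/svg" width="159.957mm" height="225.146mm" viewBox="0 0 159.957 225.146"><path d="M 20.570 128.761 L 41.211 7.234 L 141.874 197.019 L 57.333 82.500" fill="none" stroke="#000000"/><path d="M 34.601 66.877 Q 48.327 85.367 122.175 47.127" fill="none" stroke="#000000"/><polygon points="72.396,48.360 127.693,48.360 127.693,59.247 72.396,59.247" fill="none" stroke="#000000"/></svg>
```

G21
G90
G0 X20.570 Y96.385
M3 S592
G1 X41.211 Y217.912 F1830
G1 X141.874 Y28.127 F1830
G1 X57.333 Y142.646 F1830
M5
G0 X34.601 Y158.269
M3 S592
G1 X50.432 Y152.246 F1830
G1 X79.623 Y158.829 F1830
G1 X122.175 Y178.019 F1830
M5
G0 X72.396 Y176.786
M3 S592
G1 X127.693 Y176.786 F1830
G1 X127.693 Y165.899 F1830
G1 X72.396 Y165.899 F1830
G1 X72.396 Y176.786 F1830
M5
G0 X0.000 Y0.000

1 u = 1 mm; y_m = 225.146 − y.

[1] `<path>` open polyline, #000000→score S592 F1830: (20.570,96.385) → (41.211,217.912) → (141.874,28.127) → (57.333,142.646)

[2] `<path>` quadratic bezier, #000000→score S592 F1830: (34.601,158.269) → (50.432,152.246) → (79.623,158.829) → (122.175,178.019)

[3] `<polygon>` rectangle, #000000→score S592 F1830: (72.396,176.786) → (127.693,176.786) → (127.693,165.899) → (72.396,165.899) → (72.396,176.786) (closed)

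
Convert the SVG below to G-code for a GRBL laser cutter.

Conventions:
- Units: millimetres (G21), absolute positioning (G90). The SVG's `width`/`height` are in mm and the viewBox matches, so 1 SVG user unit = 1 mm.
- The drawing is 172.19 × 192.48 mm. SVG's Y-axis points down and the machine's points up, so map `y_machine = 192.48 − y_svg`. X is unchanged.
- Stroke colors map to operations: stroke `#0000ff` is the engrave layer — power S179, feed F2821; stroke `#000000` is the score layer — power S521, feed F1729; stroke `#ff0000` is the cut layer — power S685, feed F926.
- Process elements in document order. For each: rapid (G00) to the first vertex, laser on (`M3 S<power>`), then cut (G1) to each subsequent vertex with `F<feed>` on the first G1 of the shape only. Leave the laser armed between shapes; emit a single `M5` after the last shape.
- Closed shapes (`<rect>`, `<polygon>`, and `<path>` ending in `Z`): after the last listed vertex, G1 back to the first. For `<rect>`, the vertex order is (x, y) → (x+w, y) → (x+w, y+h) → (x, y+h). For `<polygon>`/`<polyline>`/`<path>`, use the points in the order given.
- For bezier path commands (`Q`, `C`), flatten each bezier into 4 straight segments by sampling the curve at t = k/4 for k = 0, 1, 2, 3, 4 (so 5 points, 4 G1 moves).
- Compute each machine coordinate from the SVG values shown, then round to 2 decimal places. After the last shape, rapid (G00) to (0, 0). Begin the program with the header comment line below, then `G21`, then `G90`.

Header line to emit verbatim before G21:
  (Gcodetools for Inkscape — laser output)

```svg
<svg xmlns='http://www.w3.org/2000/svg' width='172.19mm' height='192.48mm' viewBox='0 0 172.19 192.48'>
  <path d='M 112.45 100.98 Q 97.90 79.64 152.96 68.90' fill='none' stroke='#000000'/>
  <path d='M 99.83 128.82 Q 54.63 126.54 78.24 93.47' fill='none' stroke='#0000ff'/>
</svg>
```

(Gcodetools for Inkscape — laser output)
G21
G90
G00 X112.45 Y91.50
M3 S521
G1 X109.53 Y101.51 F1729
G1 X115.30 Y110.19
G1 X129.78 Y117.55
G1 X152.96 Y123.58
G00 X99.83 Y63.66
M3 S179
G1 X81.53 Y66.72 F2821
G1 X71.83 Y73.64
G1 X70.74 Y84.40
G1 X78.24 Y99.01
M5
G00 X0.00 Y0.00

1 u = 1 mm; y_m = 192.48 − y.

[1] `<path>` quadratic bezier, #000000→score S521 F1729: (112.45,91.50) → (109.53,101.51) → (115.30,110.19) → (129.78,117.55) → (152.96,123.58)

[2] `<path>` quadratic bezier, #0000ff→engrave S179 F2821: (99.83,63.66) → (81.53,66.72) → (71.83,73.64) → (70.74,84.40) → (78.24,99.01)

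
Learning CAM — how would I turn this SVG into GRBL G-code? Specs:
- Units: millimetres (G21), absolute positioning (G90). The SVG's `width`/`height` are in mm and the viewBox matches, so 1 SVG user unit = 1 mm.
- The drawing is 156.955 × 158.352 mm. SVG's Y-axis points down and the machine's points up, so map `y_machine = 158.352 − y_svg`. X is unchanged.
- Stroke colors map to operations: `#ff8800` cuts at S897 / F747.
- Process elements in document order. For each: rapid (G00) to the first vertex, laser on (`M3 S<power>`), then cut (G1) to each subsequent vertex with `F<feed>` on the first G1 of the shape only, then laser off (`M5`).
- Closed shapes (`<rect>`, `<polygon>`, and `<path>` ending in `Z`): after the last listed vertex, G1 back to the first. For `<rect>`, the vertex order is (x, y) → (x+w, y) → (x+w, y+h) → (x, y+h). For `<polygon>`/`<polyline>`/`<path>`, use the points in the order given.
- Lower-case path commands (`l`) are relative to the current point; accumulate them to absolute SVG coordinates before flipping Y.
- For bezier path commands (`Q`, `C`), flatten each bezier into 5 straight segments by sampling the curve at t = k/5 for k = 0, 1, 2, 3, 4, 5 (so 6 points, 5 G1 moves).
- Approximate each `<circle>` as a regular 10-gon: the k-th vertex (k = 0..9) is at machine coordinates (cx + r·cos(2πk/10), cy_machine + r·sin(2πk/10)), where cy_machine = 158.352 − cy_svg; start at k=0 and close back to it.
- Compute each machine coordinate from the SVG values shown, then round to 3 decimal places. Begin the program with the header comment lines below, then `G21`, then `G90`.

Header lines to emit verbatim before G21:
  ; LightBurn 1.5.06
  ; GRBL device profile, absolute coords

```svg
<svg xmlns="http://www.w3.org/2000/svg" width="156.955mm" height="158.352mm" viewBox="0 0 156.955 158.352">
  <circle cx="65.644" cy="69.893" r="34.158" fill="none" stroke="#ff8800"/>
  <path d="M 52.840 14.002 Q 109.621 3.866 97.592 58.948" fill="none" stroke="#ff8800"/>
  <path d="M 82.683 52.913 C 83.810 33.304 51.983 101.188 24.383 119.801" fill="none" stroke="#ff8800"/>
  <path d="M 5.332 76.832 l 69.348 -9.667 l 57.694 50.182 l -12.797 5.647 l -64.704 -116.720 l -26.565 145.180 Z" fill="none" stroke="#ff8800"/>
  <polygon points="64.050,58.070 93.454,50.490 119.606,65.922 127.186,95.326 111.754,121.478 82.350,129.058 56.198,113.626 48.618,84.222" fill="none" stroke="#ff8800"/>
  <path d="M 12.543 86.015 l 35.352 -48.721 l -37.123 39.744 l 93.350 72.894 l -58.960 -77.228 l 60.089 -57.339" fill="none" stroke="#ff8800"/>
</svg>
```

; LightBurn 1.5.06
; GRBL device profile, absolute coords
G21
G90
G00 X99.802 Y88.459
M3 S897
G1 X93.278 Y108.537 F747
G1 X76.199 Y120.945
G1 X55.089 Y120.945
G1 X38.010 Y108.537
G1 X31.486 Y88.459
G1 X38.010 Y68.381
G1 X55.089 Y55.973
G1 X76.199 Y55.973
G1 X93.278 Y68.381
G1 X99.802 Y88.459
M5
G00 X52.840 Y144.350
M3 S897
G1 X72.800 Y145.796 F747
G1 X87.255 Y142.024
G1 X96.206 Y133.035
G1 X99.651 Y118.828
G1 X97.592 Y99.404
M5
G00 X82.683 Y105.439
M3 S897
G1 X79.702 Y107.799 F747
G1 X70.597 Y95.726
G1 X57.152 Y75.784
G1 X41.153 Y54.537
G1 X24.383 Y38.551
M5
G00 X5.332 Y81.520
M3 S897
G1 X74.680 Y91.187 F747
G1 X132.374 Y41.005
G1 X119.577 Y35.358
G1 X54.873 Y152.078
G1 X28.308 Y6.898
G1 X5.332 Y81.520
M5
G00 X64.050 Y100.282
M3 S897
G1 X93.454 Y107.862 F747
G1 X119.606 Y92.430
G1 X127.186 Y63.026
G1 X111.754 Y36.874
G1 X82.350 Y29.294
G1 X56.198 Y44.726
G1 X48.618 Y74.130
G1 X64.050 Y100.282
M5
G00 X12.543 Y72.337
M3 S897
G1 X47.895 Y121.058 F747
G1 X10.772 Y81.314
G1 X104.122 Y8.420
G1 X45.162 Y85.648
G1 X105.251 Y142.987
M5

Since the viewBox matches the mm dimensions, user units are millimetres directly. The only transform is the Y-flip y_m = 158.352 − y_svg.

Shape 1 is a circle drawn with `<circle>`. Its stroke #ff8800 means cut at S897, F747. After flipping Y the toolpath is (99.802,88.459) → (93.278,108.537) → (76.199,120.945) → (55.089,120.945) → (38.010,108.537) → (31.486,88.459) → (38.010,68.381) → (55.089,55.973) → (76.199,55.973) → (93.278,68.381) → (99.802,88.459), returning to the start.

Shape 2 is a quadratic bezier drawn with `<path>`. Its stroke #ff8800 means cut at S897, F747. After flipping Y the toolpath is (52.840,144.350) → (72.800,145.796) → (87.255,142.024) → (96.206,133.035) → (99.651,118.828) → (97.592,99.404).

Shape 3 is a cubic bezier drawn with `<path>`. Its stroke #ff8800 means cut at S897, F747. After flipping Y the toolpath is (82.683,105.439) → (79.702,107.799) → (70.597,95.726) → (57.152,75.784) → (41.153,54.537) → (24.383,38.551).

Shape 4 is a closed polygon drawn with `<path>`. Its stroke #ff8800 means cut at S897, F747. After flipping Y the toolpath is (5.332,81.520) → (74.680,91.187) → (132.374,41.005) → (119.577,35.358) → (54.873,152.078) → (28.308,6.898) → (5.332,81.520), returning to the start.

Shape 5 is a regular polygon drawn with `<polygon>`. Its stroke #ff8800 means cut at S897, F747. After flipping Y the toolpath is (64.050,100.282) → (93.454,107.862) → (119.606,92.430) → (127.186,63.026) → (111.754,36.874) → (82.350,29.294) → (56.198,44.726) → (48.618,74.130) → (64.050,100.282), returning to the start.

Shape 6 is a open polyline drawn with `<path>`. Its stroke #ff8800 means cut at S897, F747. After flipping Y the toolpath is (12.543,72.337) → (47.895,121.058) → (10.772,81.314) → (104.122,8.420) → (45.162,85.648) → (105.251,142.987).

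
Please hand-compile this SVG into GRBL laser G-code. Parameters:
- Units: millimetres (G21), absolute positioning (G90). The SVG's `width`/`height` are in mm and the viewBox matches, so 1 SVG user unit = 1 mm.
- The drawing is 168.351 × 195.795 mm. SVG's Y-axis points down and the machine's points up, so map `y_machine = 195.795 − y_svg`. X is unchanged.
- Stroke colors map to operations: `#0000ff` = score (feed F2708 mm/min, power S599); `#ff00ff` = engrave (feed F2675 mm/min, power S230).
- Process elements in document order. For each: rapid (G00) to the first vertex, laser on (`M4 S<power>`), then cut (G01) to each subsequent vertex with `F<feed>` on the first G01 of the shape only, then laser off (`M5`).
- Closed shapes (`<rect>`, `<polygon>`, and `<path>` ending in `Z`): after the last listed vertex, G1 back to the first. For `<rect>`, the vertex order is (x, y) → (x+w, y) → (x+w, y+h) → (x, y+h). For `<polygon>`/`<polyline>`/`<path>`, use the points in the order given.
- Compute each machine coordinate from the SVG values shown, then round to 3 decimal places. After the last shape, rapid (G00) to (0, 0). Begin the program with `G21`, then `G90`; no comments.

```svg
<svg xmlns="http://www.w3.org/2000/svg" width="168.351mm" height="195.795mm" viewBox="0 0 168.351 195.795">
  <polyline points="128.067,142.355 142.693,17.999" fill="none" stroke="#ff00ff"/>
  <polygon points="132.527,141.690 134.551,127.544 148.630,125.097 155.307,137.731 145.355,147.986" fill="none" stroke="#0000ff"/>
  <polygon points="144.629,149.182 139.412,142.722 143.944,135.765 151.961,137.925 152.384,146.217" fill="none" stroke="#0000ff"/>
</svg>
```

viewBox `0 0 168.351 195.795` with mm width/height → 1 unit = 1 mm. Flip: y_m = 195.795 − y_svg.

**Shape 1** — `<polyline>` line segment, stroke `#ff00ff` → engrave (S230, F2675). Machine vertices: (128.067,53.440) → (142.693,177.796). Open path.

**Shape 2** — `<polygon>` regular polygon, stroke `#0000ff` → score (S599, F2708). Machine vertices: (132.527,54.105) → (134.551,68.251) → (148.630,70.698) → (155.307,58.064) → (145.355,47.809) → (132.527,54.105). Closed: final G1 returns to the first vertex.

**Shape 3** — `<polygon>` regular polygon, stroke `#0000ff` → score (S599, F2708). Machine vertices: (144.629,46.613) → (139.412,53.073) → (143.944,60.030) → (151.961,57.870) → (152.384,49.578) → (144.629,46.613). Closed: final G1 returns to the first vertex.

G21
G90
G00 X128.067 Y53.440
M4 S230
G01 X142.693 Y177.796 F2675
M5
G00 X132.527 Y54.105
M4 S599
G01 X134.551 Y68.251 F2708
G01 X148.630 Y70.698
G01 X155.307 Y58.064
G01 X145.355 Y47.809
G01 X132.527 Y54.105
M5
G00 X144.629 Y46.613
M4 S599
G01 X139.412 Y53.073 F2708
G01 X143.944 Y60.030
G01 X151.961 Y57.870
G01 X152.384 Y49.578
G01 X144.629 Y46.613
M5
G00 X0.000 Y0.000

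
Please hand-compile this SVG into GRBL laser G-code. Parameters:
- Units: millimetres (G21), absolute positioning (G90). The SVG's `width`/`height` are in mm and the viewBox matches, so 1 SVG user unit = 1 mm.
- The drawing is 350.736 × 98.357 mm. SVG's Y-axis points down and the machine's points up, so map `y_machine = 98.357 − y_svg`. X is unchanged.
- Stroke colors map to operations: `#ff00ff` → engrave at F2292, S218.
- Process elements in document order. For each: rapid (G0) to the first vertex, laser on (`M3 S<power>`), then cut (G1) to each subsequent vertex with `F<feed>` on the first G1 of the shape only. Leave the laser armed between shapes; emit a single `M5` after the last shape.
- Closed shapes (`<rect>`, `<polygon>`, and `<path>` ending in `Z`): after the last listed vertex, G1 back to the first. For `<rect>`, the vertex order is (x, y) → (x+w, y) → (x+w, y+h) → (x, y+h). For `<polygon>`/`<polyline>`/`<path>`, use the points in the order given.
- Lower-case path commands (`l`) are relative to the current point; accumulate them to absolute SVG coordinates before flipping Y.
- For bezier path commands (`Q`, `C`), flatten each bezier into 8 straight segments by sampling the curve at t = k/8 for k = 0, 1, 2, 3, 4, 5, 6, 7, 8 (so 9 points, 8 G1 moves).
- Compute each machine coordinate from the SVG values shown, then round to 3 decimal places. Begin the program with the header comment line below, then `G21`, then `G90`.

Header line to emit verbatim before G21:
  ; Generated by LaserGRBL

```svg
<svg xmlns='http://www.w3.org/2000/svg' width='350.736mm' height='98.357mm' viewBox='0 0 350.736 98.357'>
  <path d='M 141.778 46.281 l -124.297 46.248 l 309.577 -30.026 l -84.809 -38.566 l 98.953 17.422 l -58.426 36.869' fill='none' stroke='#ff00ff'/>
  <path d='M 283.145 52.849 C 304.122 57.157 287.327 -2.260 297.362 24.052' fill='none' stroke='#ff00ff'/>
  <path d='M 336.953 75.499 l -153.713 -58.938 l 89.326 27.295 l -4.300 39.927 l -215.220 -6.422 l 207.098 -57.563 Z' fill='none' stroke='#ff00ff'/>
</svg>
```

; Generated by LaserGRBL
G21
G90
G0 X141.778 Y52.076
M3 S218
G1 X17.481 Y5.828 F2292
G1 X327.058 Y35.854
G1 X242.249 Y74.420
G1 X341.202 Y56.998
G1 X282.776 Y20.129
G0 X283.145 Y45.508
M3 S218
G1 X289.367 Y46.588 F2292
G1 X292.805 Y51.890
G1 X294.216 Y59.664
G1 X294.357 Y68.158
G1 X293.985 Y75.620
G1 X293.857 Y80.300
G1 X294.730 Y80.445
G1 X297.362 Y74.305
G0 X336.953 Y22.858
M3 S218
G1 X183.240 Y81.796 F2292
G1 X272.566 Y54.501
G1 X268.266 Y14.574
G1 X53.046 Y20.996
G1 X260.144 Y78.559
G1 X336.953 Y22.858
M5

Since the viewBox matches the mm dimensions, user units are millimetres directly. The only transform is the Y-flip y_m = 98.357 − y_svg.

Shape 1 is a open polyline drawn with `<path>`. Its stroke #ff00ff means engrave at S218, F2292. After flipping Y the toolpath is (141.778,52.076) → (17.481,5.828) → (327.058,35.854) → (242.249,74.420) → (341.202,56.998) → (282.776,20.129).

Shape 2 is a cubic bezier drawn with `<path>`. Its stroke #ff00ff means engrave at S218, F2292. After flipping Y the toolpath is (283.145,45.508) → (289.367,46.588) → (292.805,51.890) → (294.216,59.664) → (294.357,68.158) → (293.985,75.620) → (293.857,80.300) → (294.730,80.445) → (297.362,74.305).

Shape 3 is a closed polygon drawn with `<path>`. Its stroke #ff00ff means engrave at S218, F2292. After flipping Y the toolpath is (336.953,22.858) → (183.240,81.796) → (272.566,54.501) → (268.266,14.574) → (53.046,20.996) → (260.144,78.559) → (336.953,22.858), returning to the start.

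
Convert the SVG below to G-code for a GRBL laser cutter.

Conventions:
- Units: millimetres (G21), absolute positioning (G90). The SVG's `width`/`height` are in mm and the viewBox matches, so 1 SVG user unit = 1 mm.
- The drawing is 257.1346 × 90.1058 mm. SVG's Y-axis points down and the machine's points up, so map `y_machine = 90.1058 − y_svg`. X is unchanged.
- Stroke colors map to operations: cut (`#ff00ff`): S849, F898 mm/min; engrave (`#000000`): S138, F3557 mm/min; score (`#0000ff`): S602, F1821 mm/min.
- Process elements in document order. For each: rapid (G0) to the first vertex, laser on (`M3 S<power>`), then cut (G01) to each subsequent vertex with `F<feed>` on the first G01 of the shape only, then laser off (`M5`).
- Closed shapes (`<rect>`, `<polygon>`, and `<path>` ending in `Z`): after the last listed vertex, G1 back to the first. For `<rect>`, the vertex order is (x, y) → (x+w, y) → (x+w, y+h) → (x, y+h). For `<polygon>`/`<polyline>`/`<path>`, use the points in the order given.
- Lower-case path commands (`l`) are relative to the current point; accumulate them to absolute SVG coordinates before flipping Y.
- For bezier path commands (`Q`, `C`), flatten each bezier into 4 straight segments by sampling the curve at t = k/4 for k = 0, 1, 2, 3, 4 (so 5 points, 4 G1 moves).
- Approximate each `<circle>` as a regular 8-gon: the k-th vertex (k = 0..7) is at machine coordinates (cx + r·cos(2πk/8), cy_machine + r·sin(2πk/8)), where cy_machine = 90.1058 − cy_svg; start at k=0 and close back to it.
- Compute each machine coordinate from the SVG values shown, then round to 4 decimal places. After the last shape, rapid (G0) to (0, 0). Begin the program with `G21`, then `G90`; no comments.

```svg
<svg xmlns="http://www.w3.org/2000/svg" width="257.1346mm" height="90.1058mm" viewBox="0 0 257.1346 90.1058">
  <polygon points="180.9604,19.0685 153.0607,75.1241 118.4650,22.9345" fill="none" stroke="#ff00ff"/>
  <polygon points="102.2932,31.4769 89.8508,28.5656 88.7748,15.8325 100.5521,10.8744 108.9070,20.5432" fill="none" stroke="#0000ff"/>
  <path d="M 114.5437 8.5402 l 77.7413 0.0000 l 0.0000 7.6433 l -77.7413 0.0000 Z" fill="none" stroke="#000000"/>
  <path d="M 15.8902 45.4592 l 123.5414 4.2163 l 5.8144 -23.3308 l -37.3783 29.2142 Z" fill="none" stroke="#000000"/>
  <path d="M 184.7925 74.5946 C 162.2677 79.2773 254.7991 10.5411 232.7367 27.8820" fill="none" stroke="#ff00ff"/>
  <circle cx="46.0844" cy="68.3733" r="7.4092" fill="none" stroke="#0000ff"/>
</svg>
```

G21
G90
G0 X180.9604 Y71.0373
M3 S849
G01 X153.0607 Y14.9817 F898
G01 X118.4650 Y67.1713
G01 X180.9604 Y71.0373
M5
G0 X102.2932 Y58.6289
M3 S602
G01 X89.8508 Y61.5402 F1821
G01 X88.7748 Y74.2733
G01 X100.5521 Y79.2314
G01 X108.9070 Y69.5626
G01 X102.2932 Y58.6289
M5
G0 X114.5437 Y81.5656
M3 S138
G01 X192.2850 Y81.5656 F3557
G01 X192.2850 Y73.9223
G01 X114.5437 Y73.9223
G01 X114.5437 Y81.5656
M5
G0 X15.8902 Y44.6466
M3 S138
G01 X139.4316 Y40.4303 F3557
G01 X145.2460 Y63.7611
G01 X107.8677 Y34.5469
G01 X15.8902 Y44.6466
M5
G0 X184.7925 Y15.5112
M3 S849
G01 X185.8837 Y23.2731 F898
G01 X208.5912 Y43.6143
G01 X231.3854 Y61.5821
G01 X232.7367 Y62.2238
M5
G0 X53.4936 Y21.7325
M3 S602
G01 X51.3235 Y26.9716 F1821
G01 X46.0844 Y29.1417
G01 X40.8453 Y26.9716
G01 X38.6752 Y21.7325
G01 X40.8453 Y16.4934
G01 X46.0844 Y14.3233
G01 X51.3235 Y16.4934
G01 X53.4936 Y21.7325
M5
G0 X0.0000 Y0.0000

Since the viewBox matches the mm dimensions, user units are millimetres directly. The only transform is the Y-flip y_m = 90.1058 − y_svg.

Shape 1 is a regular polygon drawn with `<polygon>`. Its stroke #ff00ff means cut at S849, F898. After flipping Y the toolpath is (180.9604,71.0373) → (153.0607,14.9817) → (118.4650,67.1713) → (180.9604,71.0373), returning to the start.

Shape 2 is a regular polygon drawn with `<polygon>`. Its stroke #0000ff means score at S602, F1821. After flipping Y the toolpath is (102.2932,58.6289) → (89.8508,61.5402) → (88.7748,74.2733) → (100.5521,79.2314) → (108.9070,69.5626) → (102.2932,58.6289), returning to the start.

Shape 3 is a rectangle drawn with `<path>`. Its stroke #000000 means engrave at S138, F3557. After flipping Y the toolpath is (114.5437,81.5656) → (192.2850,81.5656) → (192.2850,73.9223) → (114.5437,73.9223) → (114.5437,81.5656), returning to the start.

Shape 4 is a closed polygon drawn with `<path>`. Its stroke #000000 means engrave at S138, F3557. After flipping Y the toolpath is (15.8902,44.6466) → (139.4316,40.4303) → (145.2460,63.7611) → (107.8677,34.5469) → (15.8902,44.6466), returning to the start.

Shape 5 is a cubic bezier drawn with `<path>`. Its stroke #ff00ff means cut at S849, F898. After flipping Y the toolpath is (184.7925,15.5112) → (185.8837,23.2731) → (208.5912,43.6143) → (231.3854,61.5821) → (232.7367,62.2238).

Shape 6 is a circle drawn with `<circle>`. Its stroke #0000ff means score at S602, F1821. After flipping Y the toolpath is (53.4936,21.7325) → (51.3235,26.9716) → (46.0844,29.1417) → (40.8453,26.9716) → (38.6752,21.7325) → (40.8453,16.4934) → (46.0844,14.3233) → (51.3235,16.4934) → (53.4936,21.7325), returning to the start.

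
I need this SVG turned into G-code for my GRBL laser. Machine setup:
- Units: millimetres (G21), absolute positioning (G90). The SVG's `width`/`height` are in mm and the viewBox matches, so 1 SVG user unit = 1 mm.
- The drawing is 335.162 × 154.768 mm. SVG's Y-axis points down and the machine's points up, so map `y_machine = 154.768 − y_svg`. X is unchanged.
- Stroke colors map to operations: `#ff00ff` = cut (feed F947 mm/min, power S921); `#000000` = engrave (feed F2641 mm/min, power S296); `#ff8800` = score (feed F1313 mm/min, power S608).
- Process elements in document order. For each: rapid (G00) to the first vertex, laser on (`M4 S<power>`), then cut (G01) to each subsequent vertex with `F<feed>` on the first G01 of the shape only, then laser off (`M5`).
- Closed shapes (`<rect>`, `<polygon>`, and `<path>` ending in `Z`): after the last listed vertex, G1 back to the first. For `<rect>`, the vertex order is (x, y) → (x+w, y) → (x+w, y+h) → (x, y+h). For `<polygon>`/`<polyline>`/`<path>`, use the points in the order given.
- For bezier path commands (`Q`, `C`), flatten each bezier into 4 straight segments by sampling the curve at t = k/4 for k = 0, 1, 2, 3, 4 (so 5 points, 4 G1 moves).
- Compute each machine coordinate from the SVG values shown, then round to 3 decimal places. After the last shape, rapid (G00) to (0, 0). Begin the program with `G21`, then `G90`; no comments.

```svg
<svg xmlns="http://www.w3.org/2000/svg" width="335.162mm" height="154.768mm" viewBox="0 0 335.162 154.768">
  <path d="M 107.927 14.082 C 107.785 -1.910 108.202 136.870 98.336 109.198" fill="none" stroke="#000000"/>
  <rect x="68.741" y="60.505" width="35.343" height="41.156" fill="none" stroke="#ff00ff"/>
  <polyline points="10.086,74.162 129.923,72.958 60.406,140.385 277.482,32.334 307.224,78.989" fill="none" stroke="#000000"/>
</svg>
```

Since the viewBox matches the mm dimensions, user units are millimetres directly. The only transform is the Y-flip y_m = 154.768 − y_svg.

Shape 1 is a cubic bezier drawn with `<path>`. Its stroke #000000 means engrave at S296, F2641. After flipping Y the toolpath is (107.927,140.686) → (107.756,128.679) → (106.778,88.748) → (103.977,51.007) → (98.336,45.570).

Shape 2 is a rectangle drawn with `<rect>`. Its stroke #ff00ff means cut at S921, F947. After flipping Y the toolpath is (68.741,94.263) → (104.084,94.263) → (104.084,53.107) → (68.741,53.107) → (68.741,94.263), returning to the start.

Shape 3 is a open polyline drawn with `<polyline>`. Its stroke #000000 means engrave at S296, F2641. After flipping Y the toolpath is (10.086,80.606) → (129.923,81.810) → (60.406,14.383) → (277.482,122.434) → (307.224,75.779).

G21
G90
G00 X107.927 Y140.686
M4 S296
G01 X107.756 Y128.679 F2641
G01 X106.778 Y88.748
G01 X103.977 Y51.007
G01 X98.336 Y45.570
M5
G00 X68.741 Y94.263
M4 S921
G01 X104.084 Y94.263 F947
G01 X104.084 Y53.107
G01 X68.741 Y53.107
G01 X68.741 Y94.263
M5
G00 X10.086 Y80.606
M4 S296
G01 X129.923 Y81.810 F2641
G01 X60.406 Y14.383
G01 X277.482 Y122.434
G01 X307.224 Y75.779
M5
G00 X0.000 Y0.000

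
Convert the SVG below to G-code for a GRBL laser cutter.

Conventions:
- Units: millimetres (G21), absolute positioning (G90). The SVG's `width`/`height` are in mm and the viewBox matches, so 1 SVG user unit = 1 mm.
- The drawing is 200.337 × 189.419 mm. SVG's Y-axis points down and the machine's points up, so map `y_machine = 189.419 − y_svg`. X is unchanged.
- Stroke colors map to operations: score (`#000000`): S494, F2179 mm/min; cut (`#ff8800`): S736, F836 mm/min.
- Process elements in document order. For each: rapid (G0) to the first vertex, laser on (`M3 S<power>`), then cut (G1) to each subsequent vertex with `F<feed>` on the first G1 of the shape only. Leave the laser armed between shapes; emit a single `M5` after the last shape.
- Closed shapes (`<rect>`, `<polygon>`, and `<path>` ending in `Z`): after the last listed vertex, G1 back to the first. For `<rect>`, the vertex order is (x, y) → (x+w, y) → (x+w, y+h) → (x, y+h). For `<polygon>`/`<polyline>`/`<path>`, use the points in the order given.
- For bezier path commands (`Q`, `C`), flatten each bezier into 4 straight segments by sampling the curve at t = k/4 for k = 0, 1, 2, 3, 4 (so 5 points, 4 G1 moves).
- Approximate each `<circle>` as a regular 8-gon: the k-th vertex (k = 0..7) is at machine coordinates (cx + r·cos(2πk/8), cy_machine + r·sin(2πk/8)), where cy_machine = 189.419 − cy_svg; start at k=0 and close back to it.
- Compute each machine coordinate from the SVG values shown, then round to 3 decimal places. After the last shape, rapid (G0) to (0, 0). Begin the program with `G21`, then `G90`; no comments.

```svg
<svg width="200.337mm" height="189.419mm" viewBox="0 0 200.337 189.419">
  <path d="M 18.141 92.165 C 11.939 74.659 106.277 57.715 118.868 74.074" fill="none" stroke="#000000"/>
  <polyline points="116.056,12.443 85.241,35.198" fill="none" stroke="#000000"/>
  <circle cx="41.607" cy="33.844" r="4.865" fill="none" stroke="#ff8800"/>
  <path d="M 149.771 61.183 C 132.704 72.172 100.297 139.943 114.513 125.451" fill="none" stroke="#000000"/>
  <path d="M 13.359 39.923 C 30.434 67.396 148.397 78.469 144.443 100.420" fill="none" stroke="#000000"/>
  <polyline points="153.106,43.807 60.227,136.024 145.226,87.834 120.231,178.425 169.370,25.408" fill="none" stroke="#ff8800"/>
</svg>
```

1 u = 1 mm; y_m = 189.419 − y.

[1] `<path>` cubic bezier, #000000→score S494 F2179: (18.141,97.254) → (29.493,109.767) → (61.457,118.999) → (96.945,121.882) → (118.868,115.345)

[2] `<polyline>` line segment, #000000→score S494 F2179: (116.056,176.976) → (85.241,154.221)

[3] `<circle>` circle, #ff8800→cut S736 F836: (46.472,155.575) → (45.047,159.015) → (41.607,160.440) → (38.167,159.015) → (36.742,155.575) → (38.167,152.135) → (41.607,150.710) → (45.047,152.135) → (46.472,155.575) (closed)

[4] `<path>` cubic bezier, #000000→score S494 F2179: (149.771,128.236) → (135.063,111.520) → (120.411,86.547) → (111.625,66.351) → (114.513,63.968)

[5] `<path>` cubic bezier, #000000→score S494 F2179: (13.359,149.496) → (41.600,131.540) → (86.787,117.177) → (128.030,103.849) → (144.443,88.999)

[6] `<polyline>` open polyline, #ff8800→cut S736 F836: (153.106,145.612) → (60.227,53.395) → (145.226,101.585) → (120.231,10.994) → (169.370,164.011)

G21
G90
G0 X18.141 Y97.254
M3 S494
G1 X29.493 Y109.767 F2179
G1 X61.457 Y118.999
G1 X96.945 Y121.882
G1 X118.868 Y115.345
G0 X116.056 Y176.976
M3 S494
G1 X85.241 Y154.221 F2179
G0 X46.472 Y155.575
M3 S736
G1 X45.047 Y159.015 F836
G1 X41.607 Y160.440
G1 X38.167 Y159.015
G1 X36.742 Y155.575
G1 X38.167 Y152.135
G1 X41.607 Y150.710
G1 X45.047 Y152.135
G1 X46.472 Y155.575
G0 X149.771 Y128.236
M3 S494
G1 X135.063 Y111.520 F2179
G1 X120.411 Y86.547
G1 X111.625 Y66.351
G1 X114.513 Y63.968
G0 X13.359 Y149.496
M3 S494
G1 X41.600 Y131.540 F2179
G1 X86.787 Y117.177
G1 X128.030 Y103.849
G1 X144.443 Y88.999
G0 X153.106 Y145.612
M3 S736
G1 X60.227 Y53.395 F836
G1 X145.226 Y101.585
G1 X120.231 Y10.994
G1 X169.370 Y164.011
M5
G0 X0.000 Y0.000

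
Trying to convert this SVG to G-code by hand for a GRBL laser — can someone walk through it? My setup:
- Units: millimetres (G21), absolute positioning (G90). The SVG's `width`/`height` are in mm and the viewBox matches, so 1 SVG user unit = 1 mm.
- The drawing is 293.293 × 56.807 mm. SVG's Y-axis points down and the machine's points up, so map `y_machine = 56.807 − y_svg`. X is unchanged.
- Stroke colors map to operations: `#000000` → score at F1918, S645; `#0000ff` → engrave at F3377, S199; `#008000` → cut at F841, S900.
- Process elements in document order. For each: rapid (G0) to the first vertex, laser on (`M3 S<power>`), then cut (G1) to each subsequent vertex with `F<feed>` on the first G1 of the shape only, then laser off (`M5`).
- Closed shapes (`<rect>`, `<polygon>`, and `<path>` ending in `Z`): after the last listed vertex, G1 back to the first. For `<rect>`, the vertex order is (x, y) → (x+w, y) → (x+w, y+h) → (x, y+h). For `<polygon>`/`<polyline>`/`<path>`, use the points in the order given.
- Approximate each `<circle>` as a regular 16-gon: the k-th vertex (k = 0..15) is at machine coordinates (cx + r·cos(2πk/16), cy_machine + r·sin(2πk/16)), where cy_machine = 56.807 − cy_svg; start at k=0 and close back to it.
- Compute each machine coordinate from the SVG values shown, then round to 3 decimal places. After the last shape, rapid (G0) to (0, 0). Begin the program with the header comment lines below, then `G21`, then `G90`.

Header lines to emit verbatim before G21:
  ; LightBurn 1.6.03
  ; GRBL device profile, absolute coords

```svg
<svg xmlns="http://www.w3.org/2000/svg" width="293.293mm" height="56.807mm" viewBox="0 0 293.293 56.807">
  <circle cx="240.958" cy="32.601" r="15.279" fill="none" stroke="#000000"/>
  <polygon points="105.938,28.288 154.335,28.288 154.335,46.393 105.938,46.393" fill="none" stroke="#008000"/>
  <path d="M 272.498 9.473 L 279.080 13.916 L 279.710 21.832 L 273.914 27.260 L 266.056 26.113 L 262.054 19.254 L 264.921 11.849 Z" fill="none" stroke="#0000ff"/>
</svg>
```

; LightBurn 1.6.03
; GRBL device profile, absolute coords
G21
G90
G0 X256.237 Y24.206
M3 S645
G1 X255.074 Y30.053 F1918
G1 X251.762 Y35.010
G1 X246.805 Y38.322
G1 X240.958 Y39.485
G1 X235.111 Y38.322
G1 X230.154 Y35.010
G1 X226.842 Y30.053
G1 X225.679 Y24.206
G1 X226.842 Y18.359
G1 X230.154 Y13.402
G1 X235.111 Y10.090
G1 X240.958 Y8.927
G1 X246.805 Y10.090
G1 X251.762 Y13.402
G1 X255.074 Y18.359
G1 X256.237 Y24.206
M5
G0 X105.938 Y28.519
M3 S900
G1 X154.335 Y28.519 F841
G1 X154.335 Y10.414
G1 X105.938 Y10.414
G1 X105.938 Y28.519
M5
G0 X272.498 Y47.334
M3 S199
G1 X279.080 Y42.891 F3377
G1 X279.710 Y34.975
G1 X273.914 Y29.547
G1 X266.056 Y30.694
G1 X262.054 Y37.553
G1 X264.921 Y44.958
G1 X272.498 Y47.334
M5
G0 X0.000 Y0.000

Since the viewBox matches the mm dimensions, user units are millimetres directly. The only transform is the Y-flip y_m = 56.807 − y_svg.

Shape 1 is a circle drawn with `<circle>`. Its stroke #000000 means score at S645, F1918. After flipping Y the toolpath is (256.237,24.206) → (255.074,30.053) → (251.762,35.010) → (246.805,38.322) → (240.958,39.485) → (235.111,38.322) → (230.154,35.010) → (226.842,30.053) → (225.679,24.206) → (226.842,18.359) → (230.154,13.402) → (235.111,10.090) → (240.958,8.927) → (246.805,10.090) → (251.762,13.402) → (255.074,18.359) → (256.237,24.206), returning to the start.

Shape 2 is a rectangle drawn with `<polygon>`. Its stroke #008000 means cut at S900, F841. After flipping Y the toolpath is (105.938,28.519) → (154.335,28.519) → (154.335,10.414) → (105.938,10.414) → (105.938,28.519), returning to the start.

Shape 3 is a regular polygon drawn with `<path>`. Its stroke #0000ff means engrave at S199, F3377. After flipping Y the toolpath is (272.498,47.334) → (279.080,42.891) → (279.710,34.975) → (273.914,29.547) → (266.056,30.694) → (262.054,37.553) → (264.921,44.958) → (272.498,47.334), returning to the start.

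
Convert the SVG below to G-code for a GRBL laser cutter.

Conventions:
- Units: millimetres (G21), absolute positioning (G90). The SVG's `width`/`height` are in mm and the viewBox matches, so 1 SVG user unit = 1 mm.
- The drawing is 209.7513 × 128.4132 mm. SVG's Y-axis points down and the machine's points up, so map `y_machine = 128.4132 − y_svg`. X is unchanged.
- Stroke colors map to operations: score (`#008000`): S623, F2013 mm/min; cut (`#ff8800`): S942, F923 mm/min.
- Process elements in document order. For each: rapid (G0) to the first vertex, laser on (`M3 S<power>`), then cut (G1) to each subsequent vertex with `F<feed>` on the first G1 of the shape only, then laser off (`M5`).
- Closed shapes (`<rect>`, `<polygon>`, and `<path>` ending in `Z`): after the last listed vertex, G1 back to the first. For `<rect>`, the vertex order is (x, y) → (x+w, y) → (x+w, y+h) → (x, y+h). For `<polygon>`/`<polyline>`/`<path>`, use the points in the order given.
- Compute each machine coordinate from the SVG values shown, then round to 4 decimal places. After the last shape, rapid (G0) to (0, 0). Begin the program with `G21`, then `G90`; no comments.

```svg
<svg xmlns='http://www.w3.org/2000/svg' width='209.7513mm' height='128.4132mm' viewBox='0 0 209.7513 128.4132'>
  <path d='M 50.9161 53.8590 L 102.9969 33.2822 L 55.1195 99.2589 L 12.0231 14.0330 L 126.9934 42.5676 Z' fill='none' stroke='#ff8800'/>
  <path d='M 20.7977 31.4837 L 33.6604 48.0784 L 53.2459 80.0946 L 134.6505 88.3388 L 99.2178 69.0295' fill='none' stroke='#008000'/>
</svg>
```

G21
G90
G0 X50.9161 Y74.5542
M3 S942
G1 X102.9969 Y95.1310 F923
G1 X55.1195 Y29.1543
G1 X12.0231 Y114.3802
G1 X126.9934 Y85.8456
G1 X50.9161 Y74.5542
M5
G0 X20.7977 Y96.9295
M3 S623
G1 X33.6604 Y80.3348 F2013
G1 X53.2459 Y48.3186
G1 X134.6505 Y40.0744
G1 X99.2178 Y59.3837
M5
G0 X0.0000 Y0.0000

Since the viewBox matches the mm dimensions, user units are millimetres directly. The only transform is the Y-flip y_m = 128.4132 − y_svg.

Shape 1 is a closed polygon drawn with `<path>`. Its stroke #ff8800 means cut at S942, F923. After flipping Y the toolpath is (50.9161,74.5542) → (102.9969,95.1310) → (55.1195,29.1543) → (12.0231,114.3802) → (126.9934,85.8456) → (50.9161,74.5542), returning to the start.

Shape 2 is a open polyline drawn with `<path>`. Its stroke #008000 means score at S623, F2013. After flipping Y the toolpath is (20.7977,96.9295) → (33.6604,80.3348) → (53.2459,48.3186) → (134.6505,40.0744) → (99.2178,59.3837).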